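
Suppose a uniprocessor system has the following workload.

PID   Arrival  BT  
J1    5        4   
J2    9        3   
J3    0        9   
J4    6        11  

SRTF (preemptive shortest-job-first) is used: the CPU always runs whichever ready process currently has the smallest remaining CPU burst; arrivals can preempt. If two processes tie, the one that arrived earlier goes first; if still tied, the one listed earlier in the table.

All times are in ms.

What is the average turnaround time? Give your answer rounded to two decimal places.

11.00

Gantt: | J3 0-9 | J2 9-12 | J1 12-16 | J4 16-27 |
Completion: J1=16  J2=12  J3=9  J4=27
Turnaround times: J1=11, J2=3, J3=9, J4=21
Average turnaround = (11+3+9+21) / 4 = 44/4 = 11.00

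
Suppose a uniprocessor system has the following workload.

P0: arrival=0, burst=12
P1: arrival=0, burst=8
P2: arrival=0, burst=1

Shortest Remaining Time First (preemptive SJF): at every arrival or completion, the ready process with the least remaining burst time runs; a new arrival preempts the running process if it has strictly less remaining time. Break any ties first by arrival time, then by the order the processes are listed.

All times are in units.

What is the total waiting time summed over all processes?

Gantt: | P2 0-1 | P1 1-9 | P0 9-21 |
Completion: P0=21  P1=9  P2=1
Turnaround (C−A): P0=21  P1=9  P2=1
Waiting = turnaround − burst: P0=9, P1=1, P2=0
Total waiting = 9 + 1 + 0 = 10

10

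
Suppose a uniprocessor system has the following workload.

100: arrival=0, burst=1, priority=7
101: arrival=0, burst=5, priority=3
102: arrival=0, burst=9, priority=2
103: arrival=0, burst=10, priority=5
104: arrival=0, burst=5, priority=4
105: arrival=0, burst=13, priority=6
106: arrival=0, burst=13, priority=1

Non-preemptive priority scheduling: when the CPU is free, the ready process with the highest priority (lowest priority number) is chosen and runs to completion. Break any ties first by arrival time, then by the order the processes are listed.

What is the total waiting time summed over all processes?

Gantt: | 106 0-13 | 102 13-22 | 101 22-27 | 104 27-32 | 103 32-42 | 105 42-55 | 100 55-56 |
Completion: 100=56  101=27  102=22  103=42  104=32  105=55  106=13
Turnaround (C−A): 100=56  101=27  102=22  103=42  104=32  105=55  106=13
Waiting = turnaround − burst: 100=55, 101=22, 102=13, 103=32, 104=27, 105=42, 106=0
Total waiting = 55 + 22 + 13 + 32 + 27 + 42 + 0 = 191

191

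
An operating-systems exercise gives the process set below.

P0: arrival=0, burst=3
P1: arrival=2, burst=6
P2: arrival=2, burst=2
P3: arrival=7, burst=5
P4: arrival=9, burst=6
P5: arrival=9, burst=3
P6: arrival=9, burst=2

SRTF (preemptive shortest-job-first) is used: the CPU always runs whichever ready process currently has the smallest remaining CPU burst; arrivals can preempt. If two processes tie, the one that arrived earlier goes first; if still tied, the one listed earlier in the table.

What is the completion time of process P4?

27

Gantt: | P0 0-3 | P2 3-5 | P1 5-11 | P6 11-13 | P5 13-16 | P3 16-21 | P4 21-27 |
Completion: P0=3  P1=11  P2=5  P3=21  P4=27  P5=16  P6=13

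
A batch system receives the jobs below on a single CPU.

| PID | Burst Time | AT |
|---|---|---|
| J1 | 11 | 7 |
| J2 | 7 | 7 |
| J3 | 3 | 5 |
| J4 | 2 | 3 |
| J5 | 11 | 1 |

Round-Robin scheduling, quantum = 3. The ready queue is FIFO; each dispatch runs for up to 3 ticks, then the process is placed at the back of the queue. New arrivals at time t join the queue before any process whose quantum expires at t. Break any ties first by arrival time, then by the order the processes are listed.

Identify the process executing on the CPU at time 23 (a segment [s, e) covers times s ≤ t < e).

Timeline: | idle 0-1 | J5 1-4 | J4 4-6 | J5 6-9 | J3 9-12 | J1 12-15 | J2 15-18 | J5 18-21 | J1 21-24 | J2 24-27 | J5 27-29 | J1 29-32 | J2 32-33 | J1 33-35 |
Completion: J1=35  J2=33  J3=12  J4=6  J5=29
Turnaround (C−A): J1=28  J2=26  J3=7  J4=3  J5=28

J1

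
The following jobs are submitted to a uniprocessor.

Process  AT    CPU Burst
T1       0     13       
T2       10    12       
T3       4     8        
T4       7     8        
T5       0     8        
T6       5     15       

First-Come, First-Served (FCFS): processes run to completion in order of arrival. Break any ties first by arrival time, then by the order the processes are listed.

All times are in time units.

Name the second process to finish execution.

T5

Schedule: | T1 0-13 | T5 13-21 | T3 21-29 | T6 29-44 | T4 44-52 | T2 52-64 |
Completion: T1=13  T2=64  T3=29  T4=52  T5=21  T6=44
Finish order: T1 → T5 → T3 → T6 → T4 → T2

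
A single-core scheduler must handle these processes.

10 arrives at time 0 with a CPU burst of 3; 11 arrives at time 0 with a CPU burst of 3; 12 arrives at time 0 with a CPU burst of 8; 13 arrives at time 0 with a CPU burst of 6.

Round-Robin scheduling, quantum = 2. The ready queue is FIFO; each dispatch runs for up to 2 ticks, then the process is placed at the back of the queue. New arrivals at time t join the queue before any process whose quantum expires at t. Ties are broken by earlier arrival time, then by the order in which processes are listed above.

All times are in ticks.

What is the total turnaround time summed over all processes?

Schedule: | 10 0-2 | 11 2-4 | 12 4-6 | 13 6-8 | 10 8-9 | 11 9-10 | 12 10-12 | 13 12-14 | 12 14-16 | 13 16-18 | 12 18-20 |
Completion: 10=9  11=10  12=20  13=18
Turnaround (C−A): 10=9  11=10  12=20  13=18
Turnaround = completion − arrival: 10=9, 11=10, 12=20, 13=18
Total turnaround = 9 + 10 + 20 + 18 = 57

57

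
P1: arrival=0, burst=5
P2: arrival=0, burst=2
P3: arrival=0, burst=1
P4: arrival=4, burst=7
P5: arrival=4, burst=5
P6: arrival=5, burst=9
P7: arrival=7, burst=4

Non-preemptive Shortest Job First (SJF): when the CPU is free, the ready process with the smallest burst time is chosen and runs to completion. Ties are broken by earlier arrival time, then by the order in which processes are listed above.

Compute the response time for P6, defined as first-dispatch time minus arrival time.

19

Gantt: | P3 0-1 | P2 1-3 | P1 3-8 | P7 8-12 | P5 12-17 | P4 17-24 | P6 24-33 |
Completion: P1=8  P2=3  P3=1  P4=24  P5=17  P6=33  P7=12
Response(P6) = first start − arrival = 24 − 5 = 19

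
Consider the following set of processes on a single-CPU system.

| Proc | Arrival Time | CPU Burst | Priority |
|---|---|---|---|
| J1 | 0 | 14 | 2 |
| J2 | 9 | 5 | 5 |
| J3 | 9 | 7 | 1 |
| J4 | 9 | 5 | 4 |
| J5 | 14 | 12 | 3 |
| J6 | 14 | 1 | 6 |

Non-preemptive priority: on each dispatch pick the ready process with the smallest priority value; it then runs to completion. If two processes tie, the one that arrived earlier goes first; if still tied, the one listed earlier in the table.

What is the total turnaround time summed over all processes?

138

Timeline: | J1 0-14 | J3 14-21 | J5 21-33 | J4 33-38 | J2 38-43 | J6 43-44 |
Completion: J1=14  J2=43  J3=21  J4=38  J5=33  J6=44
Turnaround = completion − arrival: J1=14, J2=34, J3=12, J4=29, J5=19, J6=30
Total turnaround = 14 + 34 + 12 + 29 + 19 + 30 = 138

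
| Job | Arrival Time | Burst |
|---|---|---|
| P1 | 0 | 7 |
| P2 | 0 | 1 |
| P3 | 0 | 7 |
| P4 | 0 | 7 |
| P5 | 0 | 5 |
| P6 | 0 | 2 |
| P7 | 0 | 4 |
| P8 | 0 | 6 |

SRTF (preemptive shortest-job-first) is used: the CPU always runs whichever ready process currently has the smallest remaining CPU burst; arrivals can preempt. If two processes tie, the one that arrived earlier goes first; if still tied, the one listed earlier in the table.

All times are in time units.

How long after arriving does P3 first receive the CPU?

25

Timeline: | P2 0-1 | P6 1-3 | P7 3-7 | P5 7-12 | P8 12-18 | P1 18-25 | P3 25-32 | P4 32-39 |
Completion: P1=25  P2=1  P3=32  P4=39  P5=12  P6=3  P7=7  P8=18
Response(P3) = first start − arrival = 25 − 0 = 25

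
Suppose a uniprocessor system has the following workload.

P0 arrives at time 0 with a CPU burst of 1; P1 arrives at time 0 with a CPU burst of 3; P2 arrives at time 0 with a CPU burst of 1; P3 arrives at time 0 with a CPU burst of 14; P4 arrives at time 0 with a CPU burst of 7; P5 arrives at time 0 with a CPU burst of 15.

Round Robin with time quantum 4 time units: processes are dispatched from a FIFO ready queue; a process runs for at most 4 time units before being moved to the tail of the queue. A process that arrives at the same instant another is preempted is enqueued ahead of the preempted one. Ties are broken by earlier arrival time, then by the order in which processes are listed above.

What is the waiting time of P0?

0

Timeline: | P0 0-1 | P1 1-4 | P2 4-5 | P3 5-9 | P4 9-13 | P5 13-17 | P3 17-21 | P4 21-24 | P5 24-28 | P3 28-32 | P5 32-36 | P3 36-38 | P5 38-41 |
Completion: P0=1  P1=4  P2=5  P3=38  P4=24  P5=41
Turnaround (C−A): P0=1  P1=4  P2=5  P3=38  P4=24  P5=41
Waiting(P0) = turnaround − burst = 1 − 1 = 0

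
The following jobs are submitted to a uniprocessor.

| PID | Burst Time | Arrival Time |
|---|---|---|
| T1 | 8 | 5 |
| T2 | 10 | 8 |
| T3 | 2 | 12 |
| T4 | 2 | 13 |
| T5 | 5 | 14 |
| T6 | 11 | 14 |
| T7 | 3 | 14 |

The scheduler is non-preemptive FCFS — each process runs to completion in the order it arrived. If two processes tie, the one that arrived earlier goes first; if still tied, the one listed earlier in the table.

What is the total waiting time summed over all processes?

88

Gantt: | idle 0-5 | T1 5-13 | T2 13-23 | T3 23-25 | T4 25-27 | T5 27-32 | T6 32-43 | T7 43-46 |
Completion: T1=13  T2=23  T3=25  T4=27  T5=32  T6=43  T7=46
Turnaround (C−A): T1=8  T2=15  T3=13  T4=14  T5=18  T6=29  T7=32
Waiting = turnaround − burst: T1=0, T2=5, T3=11, T4=12, T5=13, T6=18, T7=29
Total waiting = 0 + 5 + 11 + 12 + 13 + 18 + 29 = 88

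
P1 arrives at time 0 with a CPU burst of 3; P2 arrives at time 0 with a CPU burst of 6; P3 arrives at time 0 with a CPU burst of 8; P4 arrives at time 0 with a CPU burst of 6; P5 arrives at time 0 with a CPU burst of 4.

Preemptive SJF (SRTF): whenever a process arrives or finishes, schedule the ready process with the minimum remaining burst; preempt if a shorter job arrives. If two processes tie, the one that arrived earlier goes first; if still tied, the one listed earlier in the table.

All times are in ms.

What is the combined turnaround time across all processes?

69

Schedule: | P1 0-3 | P5 3-7 | P2 7-13 | P4 13-19 | P3 19-27 |
Completion: P1=3  P2=13  P3=27  P4=19  P5=7
Turnaround (C−A): P1=3  P2=13  P3=27  P4=19  P5=7
Turnaround = completion − arrival: P1=3, P2=13, P3=27, P4=19, P5=7
Total turnaround = 3 + 13 + 27 + 19 + 7 = 69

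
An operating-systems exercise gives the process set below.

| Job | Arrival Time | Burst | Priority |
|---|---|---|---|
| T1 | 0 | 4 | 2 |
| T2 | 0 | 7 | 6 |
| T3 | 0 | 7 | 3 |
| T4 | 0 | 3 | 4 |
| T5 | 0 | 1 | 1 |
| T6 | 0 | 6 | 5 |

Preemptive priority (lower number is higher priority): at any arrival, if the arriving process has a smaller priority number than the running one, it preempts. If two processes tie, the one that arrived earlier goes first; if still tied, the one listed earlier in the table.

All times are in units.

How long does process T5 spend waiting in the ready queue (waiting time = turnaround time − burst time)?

Gantt: | T5 0-1 | T1 1-5 | T3 5-12 | T4 12-15 | T6 15-21 | T2 21-28 |
Completion: T1=5  T2=28  T3=12  T4=15  T5=1  T6=21
Turnaround (C−A): T1=5  T2=28  T3=12  T4=15  T5=1  T6=21
Waiting(T5) = turnaround − burst = 1 − 1 = 0

0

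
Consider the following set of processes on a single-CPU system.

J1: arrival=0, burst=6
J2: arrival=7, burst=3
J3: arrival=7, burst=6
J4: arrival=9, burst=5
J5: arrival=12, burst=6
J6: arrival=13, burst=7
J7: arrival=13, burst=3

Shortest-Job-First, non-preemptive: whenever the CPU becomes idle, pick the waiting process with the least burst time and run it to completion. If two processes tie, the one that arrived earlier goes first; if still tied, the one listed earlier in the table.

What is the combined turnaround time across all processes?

Timeline: | J1 0-6 | idle 6-7 | J2 7-10 | J4 10-15 | J7 15-18 | J3 18-24 | J5 24-30 | J6 30-37 |
Completion: J1=6  J2=10  J3=24  J4=15  J5=30  J6=37  J7=18
Turnaround (C−A): J1=6  J2=3  J3=17  J4=6  J5=18  J6=24  J7=5
Turnaround = completion − arrival: J1=6, J2=3, J3=17, J4=6, J5=18, J6=24, J7=5
Total turnaround = 6 + 3 + 17 + 6 + 18 + 24 + 5 = 79

79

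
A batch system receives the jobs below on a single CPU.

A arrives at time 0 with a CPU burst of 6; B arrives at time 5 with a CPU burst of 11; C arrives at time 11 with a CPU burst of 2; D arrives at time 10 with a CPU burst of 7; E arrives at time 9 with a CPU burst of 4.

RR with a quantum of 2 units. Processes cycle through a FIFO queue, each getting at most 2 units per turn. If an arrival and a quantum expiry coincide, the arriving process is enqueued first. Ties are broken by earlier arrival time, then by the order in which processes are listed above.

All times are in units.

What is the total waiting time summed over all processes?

38

Schedule: | A 0-6 | B 6-10 | E 10-12 | D 12-14 | B 14-16 | C 16-18 | E 18-20 | D 20-22 | B 22-24 | D 24-26 | B 26-28 | D 28-29 | B 29-30 |
Completion: A=6  B=30  C=18  D=29  E=20
Waiting = turnaround − burst: A=0, B=14, C=5, D=12, E=7
Total waiting = 0 + 14 + 5 + 12 + 7 = 38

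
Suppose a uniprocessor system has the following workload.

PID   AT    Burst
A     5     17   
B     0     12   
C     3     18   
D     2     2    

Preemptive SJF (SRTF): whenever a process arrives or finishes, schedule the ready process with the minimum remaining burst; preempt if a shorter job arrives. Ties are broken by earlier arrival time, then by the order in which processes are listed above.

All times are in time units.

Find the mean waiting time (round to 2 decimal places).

Gantt: | B 0-2 | D 2-4 | B 4-14 | A 14-31 | C 31-49 |
Completion: A=31  B=14  C=49  D=4
Turnaround (C−A): A=26  B=14  C=46  D=2
Waiting times: A=9, B=2, C=28, D=0
Average waiting = (9+2+28+0) / 4 = 39/4 = 9.75

9.75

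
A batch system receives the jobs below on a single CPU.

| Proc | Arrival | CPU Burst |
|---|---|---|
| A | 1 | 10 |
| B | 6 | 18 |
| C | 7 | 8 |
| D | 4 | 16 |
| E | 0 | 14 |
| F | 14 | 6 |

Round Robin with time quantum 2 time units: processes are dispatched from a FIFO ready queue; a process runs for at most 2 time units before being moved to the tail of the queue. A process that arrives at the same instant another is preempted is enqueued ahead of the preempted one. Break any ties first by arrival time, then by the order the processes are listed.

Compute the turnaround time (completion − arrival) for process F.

34

Timeline: | E 0-2 | A 2-4 | E 4-6 | D 6-8 | A 8-10 | B 10-12 | E 12-14 | C 14-16 | D 16-18 | A 18-20 | B 20-22 | F 22-24 | E 24-26 | C 26-28 | D 28-30 | A 30-32 | B 32-34 | F 34-36 | E 36-38 | C 38-40 | D 40-42 | A 42-44 | B 44-46 | F 46-48 | E 48-50 | C 50-52 | D 52-54 | B 54-56 | E 56-58 | D 58-60 | B 60-62 | D 62-64 | B 64-66 | D 66-68 | B 68-72 |
Completion: A=44  B=72  C=52  D=68  E=58  F=48
Turnaround (C−A): A=43  B=66  C=45  D=64  E=58  F=34
Turnaround(F) = completion − arrival = 48 − 14 = 34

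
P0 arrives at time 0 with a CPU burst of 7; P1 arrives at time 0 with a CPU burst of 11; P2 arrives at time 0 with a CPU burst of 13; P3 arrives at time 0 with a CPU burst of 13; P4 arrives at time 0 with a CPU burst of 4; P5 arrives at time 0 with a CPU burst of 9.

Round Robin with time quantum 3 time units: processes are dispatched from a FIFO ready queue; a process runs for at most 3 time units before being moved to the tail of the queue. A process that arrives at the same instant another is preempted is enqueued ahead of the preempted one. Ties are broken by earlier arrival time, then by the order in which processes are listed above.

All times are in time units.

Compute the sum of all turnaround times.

Gantt: | P0 0-3 | P1 3-6 | P2 6-9 | P3 9-12 | P4 12-15 | P5 15-18 | P0 18-21 | P1 21-24 | P2 24-27 | P3 27-30 | P4 30-31 | P5 31-34 | P0 34-35 | P1 35-38 | P2 38-41 | P3 41-44 | P5 44-47 | P1 47-49 | P2 49-52 | P3 52-55 | P2 55-56 | P3 56-57 |
Completion: P0=35  P1=49  P2=56  P3=57  P4=31  P5=47
Turnaround = completion − arrival: P0=35, P1=49, P2=56, P3=57, P4=31, P5=47
Total turnaround = 35 + 49 + 56 + 57 + 31 + 47 = 275

275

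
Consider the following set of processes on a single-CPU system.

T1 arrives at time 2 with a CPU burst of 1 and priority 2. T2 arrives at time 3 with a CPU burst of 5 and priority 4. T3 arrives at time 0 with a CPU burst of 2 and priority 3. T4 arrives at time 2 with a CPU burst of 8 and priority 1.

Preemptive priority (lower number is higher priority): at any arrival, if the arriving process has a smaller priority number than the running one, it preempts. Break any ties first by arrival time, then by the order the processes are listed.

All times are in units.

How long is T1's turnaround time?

9

Timeline: | T3 0-2 | T4 2-10 | T1 10-11 | T2 11-16 |
Completion: T1=11  T2=16  T3=2  T4=10
Turnaround(T1) = completion − arrival = 11 − 2 = 9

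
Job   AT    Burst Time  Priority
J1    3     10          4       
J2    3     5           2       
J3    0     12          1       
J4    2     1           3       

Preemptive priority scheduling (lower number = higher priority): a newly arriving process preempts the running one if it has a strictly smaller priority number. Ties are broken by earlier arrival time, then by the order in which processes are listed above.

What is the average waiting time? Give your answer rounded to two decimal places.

Schedule: | J3 0-12 | J2 12-17 | J4 17-18 | J1 18-28 |
Completion: J1=28  J2=17  J3=12  J4=18
Turnaround (C−A): J1=25  J2=14  J3=12  J4=16
Waiting times: J1=15, J2=9, J3=0, J4=15
Average waiting = (15+9+0+15) / 4 = 39/4 = 9.75

9.75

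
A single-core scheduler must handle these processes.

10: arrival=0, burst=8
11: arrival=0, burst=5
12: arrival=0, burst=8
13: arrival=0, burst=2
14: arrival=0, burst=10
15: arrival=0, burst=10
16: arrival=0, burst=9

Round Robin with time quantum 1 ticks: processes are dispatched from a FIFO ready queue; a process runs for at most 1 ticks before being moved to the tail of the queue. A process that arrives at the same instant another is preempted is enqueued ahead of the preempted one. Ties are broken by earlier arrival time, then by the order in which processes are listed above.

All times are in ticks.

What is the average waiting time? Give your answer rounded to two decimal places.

Gantt: | 10 0-1 | 11 1-2 | 12 2-3 | 13 3-4 | 14 4-5 | 15 5-6 | 16 6-7 | 10 7-8 | 11 8-9 | 12 9-10 | 13 10-11 | 14 11-12 | 15 12-13 | 16 13-14 | 10 14-15 | 11 15-16 | 12 16-17 | 14 17-18 | 15 18-19 | 16 19-20 | 10 20-21 | 11 21-22 | 12 22-23 | 14 23-24 | 15 24-25 | 16 25-26 | 10 26-27 | 11 27-28 | 12 28-29 | 14 29-30 | 15 30-31 | 16 31-32 | 10 32-33 | 12 33-34 | 14 34-35 | 15 35-36 | 16 36-37 | 10 37-38 | 12 38-39 | 14 39-40 | 15 40-41 | 16 41-42 | 10 42-43 | 12 43-44 | 14 44-45 | 15 45-46 | 16 46-47 | 14 47-48 | 15 48-49 | 16 49-50 | 14 50-51 | 15 51-52 |
Completion: 10=43  11=28  12=44  13=11  14=51  15=52  16=50
Waiting times: 10=35, 11=23, 12=36, 13=9, 14=41, 15=42, 16=41
Average waiting = (35+23+36+9+41+42+41) / 7 = 227/7 = 32.43

32.43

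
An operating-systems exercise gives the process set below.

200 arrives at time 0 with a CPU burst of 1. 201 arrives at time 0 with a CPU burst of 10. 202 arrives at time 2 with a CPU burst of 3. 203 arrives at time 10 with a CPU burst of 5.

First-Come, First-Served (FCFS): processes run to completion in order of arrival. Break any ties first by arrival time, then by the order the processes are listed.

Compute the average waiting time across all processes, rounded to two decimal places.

3.50

Timeline: | 200 0-1 | 201 1-11 | 202 11-14 | 203 14-19 |
Completion: 200=1  201=11  202=14  203=19
Waiting times: 200=0, 201=1, 202=9, 203=4
Average waiting = (0+1+9+4) / 4 = 14/4 = 3.50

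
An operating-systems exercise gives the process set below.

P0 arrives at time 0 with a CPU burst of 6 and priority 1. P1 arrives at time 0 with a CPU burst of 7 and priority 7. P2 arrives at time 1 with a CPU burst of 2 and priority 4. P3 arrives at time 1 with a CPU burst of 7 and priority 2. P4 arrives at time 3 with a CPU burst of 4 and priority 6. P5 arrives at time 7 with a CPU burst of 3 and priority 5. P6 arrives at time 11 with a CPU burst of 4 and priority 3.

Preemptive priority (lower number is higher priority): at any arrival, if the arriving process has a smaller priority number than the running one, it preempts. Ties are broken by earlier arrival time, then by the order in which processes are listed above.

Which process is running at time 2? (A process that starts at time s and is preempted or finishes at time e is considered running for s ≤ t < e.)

Schedule: | P0 0-6 | P3 6-13 | P6 13-17 | P2 17-19 | P5 19-22 | P4 22-26 | P1 26-33 |
Completion: P0=6  P1=33  P2=19  P3=13  P4=26  P5=22  P6=17

P0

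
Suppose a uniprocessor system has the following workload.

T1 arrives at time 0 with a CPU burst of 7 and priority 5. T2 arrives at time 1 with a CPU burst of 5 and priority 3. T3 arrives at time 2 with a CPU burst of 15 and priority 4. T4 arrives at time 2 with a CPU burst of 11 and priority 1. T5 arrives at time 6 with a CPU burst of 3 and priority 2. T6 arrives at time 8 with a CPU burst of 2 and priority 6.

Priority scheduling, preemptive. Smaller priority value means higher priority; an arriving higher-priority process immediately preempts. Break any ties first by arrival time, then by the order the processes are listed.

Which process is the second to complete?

T5

Schedule: | T1 0-1 | T2 1-2 | T4 2-13 | T5 13-16 | T2 16-20 | T3 20-35 | T1 35-41 | T6 41-43 |
Completion: T1=41  T2=20  T3=35  T4=13  T5=16  T6=43
Turnaround (C−A): T1=41  T2=19  T3=33  T4=11  T5=10  T6=35
Finish order: T4 → T5 → T2 → T3 → T1 → T6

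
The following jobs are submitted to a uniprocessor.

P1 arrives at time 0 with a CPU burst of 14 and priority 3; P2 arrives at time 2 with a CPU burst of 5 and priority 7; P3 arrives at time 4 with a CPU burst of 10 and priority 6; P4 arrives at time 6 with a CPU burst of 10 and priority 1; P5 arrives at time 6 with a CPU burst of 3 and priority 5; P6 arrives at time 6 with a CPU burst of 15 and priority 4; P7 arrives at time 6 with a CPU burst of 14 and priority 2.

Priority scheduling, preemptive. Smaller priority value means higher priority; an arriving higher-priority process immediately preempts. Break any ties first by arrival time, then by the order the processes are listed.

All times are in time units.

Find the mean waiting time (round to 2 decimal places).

Schedule: | P1 0-6 | P4 6-16 | P7 16-30 | P1 30-38 | P6 38-53 | P5 53-56 | P3 56-66 | P2 66-71 |
Completion: P1=38  P2=71  P3=66  P4=16  P5=56  P6=53  P7=30
Turnaround (C−A): P1=38  P2=69  P3=62  P4=10  P5=50  P6=47  P7=24
Waiting times: P1=24, P2=64, P3=52, P4=0, P5=47, P6=32, P7=10
Average waiting = (24+64+52+0+47+32+10) / 7 = 229/7 = 32.71

32.71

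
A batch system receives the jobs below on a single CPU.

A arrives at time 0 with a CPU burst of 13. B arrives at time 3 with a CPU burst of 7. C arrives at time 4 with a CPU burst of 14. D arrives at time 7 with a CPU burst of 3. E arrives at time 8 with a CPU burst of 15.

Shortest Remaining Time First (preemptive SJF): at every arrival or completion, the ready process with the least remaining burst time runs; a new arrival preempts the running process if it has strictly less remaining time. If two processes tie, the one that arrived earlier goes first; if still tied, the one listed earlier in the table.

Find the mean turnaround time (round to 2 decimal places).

22.60

Schedule: | A 0-3 | B 3-10 | D 10-13 | A 13-23 | C 23-37 | E 37-52 |
Completion: A=23  B=10  C=37  D=13  E=52
Turnaround times: A=23, B=7, C=33, D=6, E=44
Average turnaround = (23+7+33+6+44) / 5 = 113/5 = 22.60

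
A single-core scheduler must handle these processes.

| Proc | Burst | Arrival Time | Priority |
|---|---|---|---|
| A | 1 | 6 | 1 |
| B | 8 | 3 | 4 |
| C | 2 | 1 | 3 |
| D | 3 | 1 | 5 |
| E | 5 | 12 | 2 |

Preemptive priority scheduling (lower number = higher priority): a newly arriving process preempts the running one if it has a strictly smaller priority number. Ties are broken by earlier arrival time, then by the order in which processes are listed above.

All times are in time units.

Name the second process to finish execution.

Schedule: | idle 0-1 | C 1-3 | B 3-6 | A 6-7 | B 7-12 | E 12-17 | D 17-20 |
Completion: A=7  B=12  C=3  D=20  E=17
Finish order: C → A → B → E → D

A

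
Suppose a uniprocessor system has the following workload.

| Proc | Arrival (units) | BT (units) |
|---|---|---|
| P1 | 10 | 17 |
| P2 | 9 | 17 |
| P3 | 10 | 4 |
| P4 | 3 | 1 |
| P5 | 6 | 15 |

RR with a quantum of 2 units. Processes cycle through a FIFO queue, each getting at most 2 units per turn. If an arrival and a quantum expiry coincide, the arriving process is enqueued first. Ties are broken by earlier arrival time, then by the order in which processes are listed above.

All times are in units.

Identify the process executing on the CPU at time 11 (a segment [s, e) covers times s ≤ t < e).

Timeline: | idle 0-3 | P4 3-4 | idle 4-6 | P5 6-10 | P2 10-12 | P1 12-14 | P3 14-16 | P5 16-18 | P2 18-20 | P1 20-22 | P3 22-24 | P5 24-26 | P2 26-28 | P1 28-30 | P5 30-32 | P2 32-34 | P1 34-36 | P5 36-38 | P2 38-40 | P1 40-42 | P5 42-44 | P2 44-46 | P1 46-48 | P5 48-49 | P2 49-51 | P1 51-53 | P2 53-55 | P1 55-57 | P2 57-58 | P1 58-59 |
Completion: P1=59  P2=58  P3=24  P4=4  P5=49
Turnaround (C−A): P1=49  P2=49  P3=14  P4=1  P5=43

P2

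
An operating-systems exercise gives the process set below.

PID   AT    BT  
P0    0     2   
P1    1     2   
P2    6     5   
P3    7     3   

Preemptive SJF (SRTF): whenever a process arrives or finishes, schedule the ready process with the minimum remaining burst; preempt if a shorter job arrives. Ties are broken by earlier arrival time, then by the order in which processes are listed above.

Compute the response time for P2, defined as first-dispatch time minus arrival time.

0

Timeline: | P0 0-2 | P1 2-4 | idle 4-6 | P2 6-7 | P3 7-10 | P2 10-14 |
Completion: P0=2  P1=4  P2=14  P3=10
Turnaround (C−A): P0=2  P1=3  P2=8  P3=3
Response(P2) = first start − arrival = 6 − 6 = 0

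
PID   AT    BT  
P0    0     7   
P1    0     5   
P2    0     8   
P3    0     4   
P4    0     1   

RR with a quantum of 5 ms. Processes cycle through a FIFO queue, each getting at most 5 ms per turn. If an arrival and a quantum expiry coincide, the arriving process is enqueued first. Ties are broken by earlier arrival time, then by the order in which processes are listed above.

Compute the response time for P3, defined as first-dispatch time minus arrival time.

Gantt: | P0 0-5 | P1 5-10 | P2 10-15 | P3 15-19 | P4 19-20 | P0 20-22 | P2 22-25 |
Completion: P0=22  P1=10  P2=25  P3=19  P4=20
Response(P3) = first start − arrival = 15 − 0 = 15

15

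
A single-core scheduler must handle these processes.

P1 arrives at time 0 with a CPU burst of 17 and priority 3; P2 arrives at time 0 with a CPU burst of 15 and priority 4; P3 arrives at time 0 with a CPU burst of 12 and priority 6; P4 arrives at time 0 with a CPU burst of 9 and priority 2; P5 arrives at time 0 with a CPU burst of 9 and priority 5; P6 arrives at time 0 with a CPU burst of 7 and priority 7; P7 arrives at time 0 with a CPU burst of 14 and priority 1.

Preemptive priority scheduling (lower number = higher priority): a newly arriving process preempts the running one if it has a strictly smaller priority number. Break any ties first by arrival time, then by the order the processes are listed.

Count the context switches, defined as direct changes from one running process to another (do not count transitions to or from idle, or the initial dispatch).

Timeline: | P7 0-14 | P4 14-23 | P1 23-40 | P2 40-55 | P5 55-64 | P3 64-76 | P6 76-83 |
Completion: P1=40  P2=55  P3=76  P4=23  P5=64  P6=83  P7=14

6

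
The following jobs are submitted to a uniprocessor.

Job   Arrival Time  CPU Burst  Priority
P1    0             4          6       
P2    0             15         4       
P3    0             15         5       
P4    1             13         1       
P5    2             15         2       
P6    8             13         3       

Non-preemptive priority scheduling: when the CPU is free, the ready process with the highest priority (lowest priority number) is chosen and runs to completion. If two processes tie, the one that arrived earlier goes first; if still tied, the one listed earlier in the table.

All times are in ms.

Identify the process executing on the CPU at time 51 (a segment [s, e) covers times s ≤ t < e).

P6

Gantt: | P2 0-15 | P4 15-28 | P5 28-43 | P6 43-56 | P3 56-71 | P1 71-75 |
Completion: P1=75  P2=15  P3=71  P4=28  P5=43  P6=56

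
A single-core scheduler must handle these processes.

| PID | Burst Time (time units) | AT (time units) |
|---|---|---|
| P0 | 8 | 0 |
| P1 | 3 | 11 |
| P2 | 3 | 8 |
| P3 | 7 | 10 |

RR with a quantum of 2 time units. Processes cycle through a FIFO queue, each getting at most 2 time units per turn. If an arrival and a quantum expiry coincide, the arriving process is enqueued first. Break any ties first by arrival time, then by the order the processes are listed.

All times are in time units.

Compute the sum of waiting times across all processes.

10

Gantt: | P0 0-8 | P2 8-10 | P3 10-12 | P2 12-13 | P1 13-15 | P3 15-17 | P1 17-18 | P3 18-21 |
Completion: P0=8  P1=18  P2=13  P3=21
Turnaround (C−A): P0=8  P1=7  P2=5  P3=11
Waiting = turnaround − burst: P0=0, P1=4, P2=2, P3=4
Total waiting = 0 + 4 + 2 + 4 = 10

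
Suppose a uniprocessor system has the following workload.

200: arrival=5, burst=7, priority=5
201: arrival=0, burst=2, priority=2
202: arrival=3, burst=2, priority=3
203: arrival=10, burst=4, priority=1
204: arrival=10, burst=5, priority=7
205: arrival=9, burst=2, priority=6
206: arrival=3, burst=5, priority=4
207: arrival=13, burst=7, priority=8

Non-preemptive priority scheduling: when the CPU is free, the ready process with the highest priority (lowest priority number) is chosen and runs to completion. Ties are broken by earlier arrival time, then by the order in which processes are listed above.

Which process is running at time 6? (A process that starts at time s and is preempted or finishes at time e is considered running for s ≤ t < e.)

206

Schedule: | 201 0-2 | idle 2-3 | 202 3-5 | 206 5-10 | 203 10-14 | 200 14-21 | 205 21-23 | 204 23-28 | 207 28-35 |
Completion: 200=21  201=2  202=5  203=14  204=28  205=23  206=10  207=35
Turnaround (C−A): 200=16  201=2  202=2  203=4  204=18  205=14  206=7  207=22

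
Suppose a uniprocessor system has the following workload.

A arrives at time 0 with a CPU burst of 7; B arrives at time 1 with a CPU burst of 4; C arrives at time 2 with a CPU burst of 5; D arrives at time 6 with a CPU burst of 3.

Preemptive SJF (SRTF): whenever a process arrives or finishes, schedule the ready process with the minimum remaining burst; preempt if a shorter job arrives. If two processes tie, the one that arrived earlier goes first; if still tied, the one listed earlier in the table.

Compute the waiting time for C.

Gantt: | A 0-1 | B 1-5 | C 5-6 | D 6-9 | C 9-13 | A 13-19 |
Completion: A=19  B=5  C=13  D=9
Turnaround (C−A): A=19  B=4  C=11  D=3
Waiting(C) = turnaround − burst = 11 − 5 = 6

6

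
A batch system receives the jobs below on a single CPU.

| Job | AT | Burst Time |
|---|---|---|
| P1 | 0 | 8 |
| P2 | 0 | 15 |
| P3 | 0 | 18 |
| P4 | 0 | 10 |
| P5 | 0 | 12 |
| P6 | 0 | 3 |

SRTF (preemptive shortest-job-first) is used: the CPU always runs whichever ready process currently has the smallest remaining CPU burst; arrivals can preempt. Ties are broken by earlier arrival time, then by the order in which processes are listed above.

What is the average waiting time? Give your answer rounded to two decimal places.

19.33

Gantt: | P6 0-3 | P1 3-11 | P4 11-21 | P5 21-33 | P2 33-48 | P3 48-66 |
Completion: P1=11  P2=48  P3=66  P4=21  P5=33  P6=3
Turnaround (C−A): P1=11  P2=48  P3=66  P4=21  P5=33  P6=3
Waiting times: P1=3, P2=33, P3=48, P4=11, P5=21, P6=0
Average waiting = (3+33+48+11+21+0) / 6 = 116/6 = 19.33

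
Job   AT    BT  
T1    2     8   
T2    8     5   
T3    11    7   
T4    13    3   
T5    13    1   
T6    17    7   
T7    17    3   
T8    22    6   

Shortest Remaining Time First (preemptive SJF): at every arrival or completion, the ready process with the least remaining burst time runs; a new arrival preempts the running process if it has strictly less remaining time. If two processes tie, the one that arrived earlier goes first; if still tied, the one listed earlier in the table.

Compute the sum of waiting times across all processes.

43

Gantt: | idle 0-2 | T1 2-10 | T2 10-13 | T5 13-14 | T2 14-16 | T4 16-19 | T7 19-22 | T8 22-28 | T3 28-35 | T6 35-42 |
Completion: T1=10  T2=16  T3=35  T4=19  T5=14  T6=42  T7=22  T8=28
Waiting = turnaround − burst: T1=0, T2=3, T3=17, T4=3, T5=0, T6=18, T7=2, T8=0
Total waiting = 0 + 3 + 17 + 3 + 0 + 18 + 2 + 0 = 43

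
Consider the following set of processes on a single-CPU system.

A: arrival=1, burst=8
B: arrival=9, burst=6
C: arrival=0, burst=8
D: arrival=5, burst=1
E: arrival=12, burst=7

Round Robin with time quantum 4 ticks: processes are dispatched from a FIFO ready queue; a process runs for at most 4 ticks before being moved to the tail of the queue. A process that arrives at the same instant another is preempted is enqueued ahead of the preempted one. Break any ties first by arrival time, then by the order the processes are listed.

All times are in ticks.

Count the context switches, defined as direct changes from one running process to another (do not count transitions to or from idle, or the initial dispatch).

8

Timeline: | C 0-4 | A 4-8 | C 8-12 | D 12-13 | A 13-17 | B 17-21 | E 21-25 | B 25-27 | E 27-30 |
Completion: A=17  B=27  C=12  D=13  E=30
Turnaround (C−A): A=16  B=18  C=12  D=8  E=18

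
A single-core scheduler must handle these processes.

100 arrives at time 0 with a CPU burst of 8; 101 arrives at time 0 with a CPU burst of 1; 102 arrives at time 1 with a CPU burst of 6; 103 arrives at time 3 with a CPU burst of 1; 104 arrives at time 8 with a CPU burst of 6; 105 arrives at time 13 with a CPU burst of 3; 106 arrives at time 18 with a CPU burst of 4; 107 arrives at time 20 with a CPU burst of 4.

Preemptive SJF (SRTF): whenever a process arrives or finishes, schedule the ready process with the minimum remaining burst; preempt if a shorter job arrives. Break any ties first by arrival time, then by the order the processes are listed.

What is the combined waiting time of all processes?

Gantt: | 101 0-1 | 102 1-3 | 103 3-4 | 102 4-8 | 104 8-14 | 105 14-17 | 100 17-18 | 106 18-22 | 107 22-26 | 100 26-33 |
Completion: 100=33  101=1  102=8  103=4  104=14  105=17  106=22  107=26
Waiting = turnaround − burst: 100=25, 101=0, 102=1, 103=0, 104=0, 105=1, 106=0, 107=2
Total waiting = 25 + 0 + 1 + 0 + 0 + 1 + 0 + 2 = 29

29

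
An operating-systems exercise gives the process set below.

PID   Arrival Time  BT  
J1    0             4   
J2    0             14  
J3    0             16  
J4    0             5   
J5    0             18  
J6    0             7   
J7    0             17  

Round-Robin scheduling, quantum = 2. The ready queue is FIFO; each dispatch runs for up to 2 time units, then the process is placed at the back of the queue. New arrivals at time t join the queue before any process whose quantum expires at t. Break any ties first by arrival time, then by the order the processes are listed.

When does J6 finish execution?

46

Gantt: | J1 0-2 | J2 2-4 | J3 4-6 | J4 6-8 | J5 8-10 | J6 10-12 | J7 12-14 | J1 14-16 | J2 16-18 | J3 18-20 | J4 20-22 | J5 22-24 | J6 24-26 | J7 26-28 | J2 28-30 | J3 30-32 | J4 32-33 | J5 33-35 | J6 35-37 | J7 37-39 | J2 39-41 | J3 41-43 | J5 43-45 | J6 45-46 | J7 46-48 | J2 48-50 | J3 50-52 | J5 52-54 | J7 54-56 | J2 56-58 | J3 58-60 | J5 60-62 | J7 62-64 | J2 64-66 | J3 66-68 | J5 68-70 | J7 70-72 | J3 72-74 | J5 74-76 | J7 76-78 | J5 78-80 | J7 80-81 |
Completion: J1=16  J2=66  J3=74  J4=33  J5=80  J6=46  J7=81
Turnaround (C−A): J1=16  J2=66  J3=74  J4=33  J5=80  J6=46  J7=81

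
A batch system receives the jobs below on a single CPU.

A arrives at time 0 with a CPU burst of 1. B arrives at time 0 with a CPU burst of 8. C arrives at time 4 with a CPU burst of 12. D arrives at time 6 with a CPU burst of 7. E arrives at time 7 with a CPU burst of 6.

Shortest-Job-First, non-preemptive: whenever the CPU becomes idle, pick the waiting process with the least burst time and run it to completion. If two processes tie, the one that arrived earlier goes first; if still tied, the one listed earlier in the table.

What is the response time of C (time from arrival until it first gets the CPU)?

Gantt: | A 0-1 | B 1-9 | E 9-15 | D 15-22 | C 22-34 |
Completion: A=1  B=9  C=34  D=22  E=15
Response(C) = first start − arrival = 22 − 4 = 18

18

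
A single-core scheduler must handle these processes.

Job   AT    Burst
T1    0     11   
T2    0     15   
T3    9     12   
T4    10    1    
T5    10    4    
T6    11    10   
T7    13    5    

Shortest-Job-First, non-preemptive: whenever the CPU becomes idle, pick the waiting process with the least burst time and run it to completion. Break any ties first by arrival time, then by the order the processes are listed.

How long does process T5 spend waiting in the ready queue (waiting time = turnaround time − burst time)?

Schedule: | T1 0-11 | T4 11-12 | T5 12-16 | T7 16-21 | T6 21-31 | T3 31-43 | T2 43-58 |
Completion: T1=11  T2=58  T3=43  T4=12  T5=16  T6=31  T7=21
Turnaround (C−A): T1=11  T2=58  T3=34  T4=2  T5=6  T6=20  T7=8
Waiting(T5) = turnaround − burst = 6 − 4 = 2

2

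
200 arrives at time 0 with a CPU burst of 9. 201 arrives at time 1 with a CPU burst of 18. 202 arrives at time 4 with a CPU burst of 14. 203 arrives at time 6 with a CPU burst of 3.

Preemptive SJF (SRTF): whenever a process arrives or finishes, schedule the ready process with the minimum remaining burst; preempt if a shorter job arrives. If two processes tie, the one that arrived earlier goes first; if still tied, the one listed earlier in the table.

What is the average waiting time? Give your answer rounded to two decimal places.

9.00

Gantt: | 200 0-9 | 203 9-12 | 202 12-26 | 201 26-44 |
Completion: 200=9  201=44  202=26  203=12
Waiting times: 200=0, 201=25, 202=8, 203=3
Average waiting = (0+25+8+3) / 4 = 36/4 = 9.00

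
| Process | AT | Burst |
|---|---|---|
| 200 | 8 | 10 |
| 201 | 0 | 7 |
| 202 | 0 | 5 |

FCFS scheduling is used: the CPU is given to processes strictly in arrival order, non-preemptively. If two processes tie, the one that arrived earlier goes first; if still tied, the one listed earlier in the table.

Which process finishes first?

Schedule: | 201 0-7 | 202 7-12 | 200 12-22 |
Completion: 200=22  201=7  202=12
Finish order: 201 → 202 → 200

201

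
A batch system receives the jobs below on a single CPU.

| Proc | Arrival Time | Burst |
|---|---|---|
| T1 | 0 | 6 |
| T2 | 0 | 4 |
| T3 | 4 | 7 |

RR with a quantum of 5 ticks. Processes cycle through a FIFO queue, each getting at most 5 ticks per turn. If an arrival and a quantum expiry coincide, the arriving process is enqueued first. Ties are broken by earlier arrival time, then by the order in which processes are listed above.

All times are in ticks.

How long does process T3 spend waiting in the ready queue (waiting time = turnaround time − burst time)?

6

Timeline: | T1 0-5 | T2 5-9 | T3 9-14 | T1 14-15 | T3 15-17 |
Completion: T1=15  T2=9  T3=17
Waiting(T3) = turnaround − burst = 13 − 7 = 6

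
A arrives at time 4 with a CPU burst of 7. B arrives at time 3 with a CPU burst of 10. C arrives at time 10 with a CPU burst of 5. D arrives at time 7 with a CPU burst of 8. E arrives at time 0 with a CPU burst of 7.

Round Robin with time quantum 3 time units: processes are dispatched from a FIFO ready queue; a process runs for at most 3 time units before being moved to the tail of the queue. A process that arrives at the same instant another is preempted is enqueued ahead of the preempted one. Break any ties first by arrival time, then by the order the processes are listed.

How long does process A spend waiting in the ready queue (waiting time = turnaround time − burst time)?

23

Schedule: | E 0-3 | B 3-6 | E 6-9 | A 9-12 | B 12-15 | D 15-18 | E 18-19 | C 19-22 | A 22-25 | B 25-28 | D 28-31 | C 31-33 | A 33-34 | B 34-35 | D 35-37 |
Completion: A=34  B=35  C=33  D=37  E=19
Waiting(A) = turnaround − burst = 30 − 7 = 23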